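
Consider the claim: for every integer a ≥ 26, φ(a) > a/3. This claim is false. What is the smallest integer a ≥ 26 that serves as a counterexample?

Check each integer a ≥ 26 in order until the claim fails.
The first 4 eligible values, up to a = 29, all satisfy the conclusion.
a = 30: φ(30) = 8 and 30/3 = 10, so φ(30) ≤ 30/3.

a = 30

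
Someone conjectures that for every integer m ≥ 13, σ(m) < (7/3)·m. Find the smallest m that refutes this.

A counterexample is any integer m ≥ 13 such that the claim fails; we check each in order.
For m = 13, 14, 15, 16, …, 21, 22, 23 the conclusion holds.
m = 24: σ(24) = 60; 60 ≥ 56.
Thus m = 24 disproves the claim, and no smaller m works.

m = 24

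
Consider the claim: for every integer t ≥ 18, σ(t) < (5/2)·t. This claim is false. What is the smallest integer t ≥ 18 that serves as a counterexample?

t = 24

t = 18: σ(18) = 39; 39 < 45.
t = 19: σ(19) = 20; 20 < 95/2.
t = 20: σ(20) = 42; 42 < 50.
t = 21: σ(21) = 32; 32 < 105/2.
t = 22: σ(22) = 36; 36 < 55.
t = 23: σ(23) = 24; 24 < 115/2.
t = 24: σ(24) = 60; 60 ≥ 60.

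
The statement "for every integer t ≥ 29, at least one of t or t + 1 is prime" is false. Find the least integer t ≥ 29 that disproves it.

For t = 29, 30, 31 the conclusion holds.
t = 32: 32 = 2 × 16; 33 = 3 × 11 — both composite.

t = 32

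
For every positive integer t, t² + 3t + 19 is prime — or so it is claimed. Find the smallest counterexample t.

t = 15

For t = 1, 2, 3, 4, …, 12, 13, 14 the conclusion holds.
t = 15: t² + 3t + 19 = 289 = 17 × 17, composite.
Thus t = 15 disproves the claim, and no smaller t works.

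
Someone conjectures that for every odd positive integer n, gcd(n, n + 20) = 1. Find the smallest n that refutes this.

n = 5

A counterexample is any odd positive integer n such that gcd(n, n + 20) > 1; we check each in order.
For n = 1, 3 the conclusion holds.
n = 5: gcd(5, 25) = 5.
Thus n = 5 disproves the claim, and no smaller n works.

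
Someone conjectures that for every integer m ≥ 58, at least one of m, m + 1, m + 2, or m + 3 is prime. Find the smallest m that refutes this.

For m = 58, 59, 60, 61 the conclusion holds.
m = 62: 62 = 2 × 31; 63 = 3 × 21; 64 = 2 × 32; 65 = 5 × 13 — all composite.
So m = 62 is the smallest counterexample.

m = 62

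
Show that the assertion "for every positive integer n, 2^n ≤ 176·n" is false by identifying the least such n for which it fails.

n = 11

Check each positive integer n in order until 2^n > 176·n.
For n = 1, 2, 3, 4, 5, 6, 7, 8, 9, 10 the conclusion holds.
n = 11: 2^n = 2048 and 176·n = 1936, so 2048 > 1936.
Thus n = 11 disproves the claim, and no smaller n works.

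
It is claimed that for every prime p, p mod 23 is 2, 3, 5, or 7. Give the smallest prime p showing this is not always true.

p = 11

We need the least prime p for which the claim fails.
For p = 2, 3, 5, 7 the conclusion holds.
p = 11: 11 mod 23 = 11 — not in {2, 3, 5, 7}.
Hence p = 11 is a counterexample.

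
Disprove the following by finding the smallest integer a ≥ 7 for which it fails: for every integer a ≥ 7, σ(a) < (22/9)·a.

For a = 7, 8, 9, 10, …, 21, 22, 23 the conclusion holds.
a = 24: σ(24) = 60; 60 ≥ 176/3.
So a = 24 is the smallest counterexample.

a = 24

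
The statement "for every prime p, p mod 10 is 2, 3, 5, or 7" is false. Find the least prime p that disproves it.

A counterexample is any prime p such that the claim fails; we check each in order.
The first 4 eligible values, up to p = 7, all satisfy the conclusion.
p = 11: 11 mod 10 = 1 — not in {2, 3, 5, 7}.
Hence p = 11 is a counterexample.

p = 11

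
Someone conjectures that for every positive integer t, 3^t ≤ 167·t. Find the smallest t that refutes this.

t = 1: 3^t = 3 and 167·t = 167, so 3 ≤ 167.
t = 2: 3^t = 9 and 167·t = 334, so 9 ≤ 334.
t = 3: 3^t = 27 and 167·t = 501, so 27 ≤ 501.
t = 4: 3^t = 81 and 167·t = 668, so 81 ≤ 668.
t = 5: 3^t = 243 and 167·t = 835, so 243 ≤ 835.
t = 6: 3^t = 729 and 167·t = 1002, so 729 ≤ 1002.
t = 7: 3^t = 2187 and 167·t = 1169, so 2187 > 1169.

t = 7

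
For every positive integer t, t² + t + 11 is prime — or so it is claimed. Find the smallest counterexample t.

t = 10

Check each positive integer t in order until t² + t + 11 is not prime.
For t = 1, 2, 3, 4, 5, 6, 7, 8, 9 the conclusion holds.
t = 10: t² + t + 11 = 121 = 11 × 11, composite.
So t = 10 is the smallest counterexample.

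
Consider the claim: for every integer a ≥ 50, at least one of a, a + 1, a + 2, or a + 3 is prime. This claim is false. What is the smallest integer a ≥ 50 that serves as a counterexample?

A counterexample is any integer a ≥ 50 such that a, a + 1, a + 2, a + 3 are all composite; we check each in order.
The first 4 eligible values, up to a = 53, all satisfy the conclusion.
a = 54: 54 = 2 × 27; 55 = 5 × 11; 56 = 2 × 28; 57 = 3 × 19 — all composite.

a = 54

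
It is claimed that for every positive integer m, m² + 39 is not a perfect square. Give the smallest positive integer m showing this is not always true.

We need the least positive integer m for which m² + 39 is a perfect square.
m = 1: 1² + 39 = 40, not a perfect square.
m = 2: 2² + 39 = 43, not a perfect square.
m = 3: 3² + 39 = 48, not a perfect square.
m = 4: 4² + 39 = 55, not a perfect square.
m = 5: 5² + 39 = 64 = 8², a perfect square.
Hence m = 5 is a counterexample.

m = 5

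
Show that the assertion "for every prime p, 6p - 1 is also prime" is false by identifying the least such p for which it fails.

p = 11

Check each prime p in order until 6p - 1 is not prime.
p = 2: 6p - 1 = 11, prime.
p = 3: 6p - 1 = 17, prime.
p = 5: 6p - 1 = 29, prime.
p = 7: 6p - 1 = 41, prime.
p = 11: 6p - 1 = 65 = 5 × 13, not prime.
Hence p = 11 is a counterexample.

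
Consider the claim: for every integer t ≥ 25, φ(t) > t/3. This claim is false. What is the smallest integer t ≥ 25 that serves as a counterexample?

t = 30

We need the least integer t ≥ 25 for which the claim fails.
The first 5 eligible values, up to t = 29, all satisfy the conclusion.
t = 30: φ(30) = 8 and 30/3 = 10, so φ(30) ≤ 30/3.
Hence t = 30 is a counterexample.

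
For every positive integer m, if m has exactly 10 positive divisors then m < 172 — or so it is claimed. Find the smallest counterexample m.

m = 176

For m = 48, 80, 112, 162 the conclusion holds.
m = 176: τ(176) = 10; 176 ≥ 172.
So m = 176 is the smallest counterexample.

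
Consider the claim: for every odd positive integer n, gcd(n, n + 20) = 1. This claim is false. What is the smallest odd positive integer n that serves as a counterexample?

n = 5

Check each odd positive integer n in order until gcd(n, n + 20) > 1.
For n = 1, 3 the conclusion holds.
n = 5: gcd(5, 25) = 5.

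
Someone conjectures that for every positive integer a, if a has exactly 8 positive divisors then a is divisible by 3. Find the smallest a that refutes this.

a = 40

We need the least positive integer a for which a has exactly 8 positive divisors but a is not divisible by 3.
For a = 24, 30 the conclusion holds.
a = 40: τ(40) = 8; 40 mod 3 = 1.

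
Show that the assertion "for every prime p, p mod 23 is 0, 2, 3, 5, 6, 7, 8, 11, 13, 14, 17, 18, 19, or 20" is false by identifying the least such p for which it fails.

We need the least prime p for which the claim fails.
For p = 2, 3, 5, 7, …, 37, 41, 43 the conclusion holds.
p = 47: 47 mod 23 = 1 — not in {0, 2, 3, 5, 6, 7, 8, 11, 13, 14, 17, 18, 19, 20}.
Thus p = 47 disproves the claim, and no smaller p works.

p = 47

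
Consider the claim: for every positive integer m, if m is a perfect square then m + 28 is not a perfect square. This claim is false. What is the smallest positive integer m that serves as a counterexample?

m = 36

We need the least positive integer m for which m is a perfect square but m + 28 is a perfect square.
For m = 1, 4, 9, 16, 25 the conclusion holds.
m = 36: 36 = 6² and 36 + 28 = 64 = 8².
Thus m = 36 disproves the claim, and no smaller m works.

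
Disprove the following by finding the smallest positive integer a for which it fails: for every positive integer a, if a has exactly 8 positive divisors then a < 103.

The first 11 eligible values, up to a = 102, all satisfy the conclusion.
a = 104: τ(104) = 8; 104 ≥ 103.

a = 104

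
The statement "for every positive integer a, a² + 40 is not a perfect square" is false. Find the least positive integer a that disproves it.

a = 3

Check each positive integer a in order until a² + 40 is a perfect square.
a = 1: 1² + 40 = 41, not a perfect square.
a = 2: 2² + 40 = 44, not a perfect square.
a = 3: 3² + 40 = 49 = 7², a perfect square.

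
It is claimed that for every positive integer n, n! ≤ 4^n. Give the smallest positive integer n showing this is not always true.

We need the least positive integer n for which n! > 4^n.
n = 1: n! = 1 and 4^n = 4, so 1 ≤ 4.
n = 2: n! = 2 and 4^n = 16, so 2 ≤ 16.
n = 3: n! = 6 and 4^n = 64, so 6 ≤ 64.
n = 4: n! = 24 and 4^n = 256, so 24 ≤ 256.
n = 5: n! = 120 and 4^n = 1024, so 120 ≤ 1024.
n = 6: n! = 720 and 4^n = 4096, so 720 ≤ 4096.
n = 7: n! = 5040 and 4^n = 16384, so 5040 ≤ 16384.
n = 8: n! = 40320 and 4^n = 65536, so 40320 ≤ 65536.
n = 9: n! = 362880 and 4^n = 262144, so 362880 > 262144.
Thus n = 9 disproves the claim, and no smaller n works.

n = 9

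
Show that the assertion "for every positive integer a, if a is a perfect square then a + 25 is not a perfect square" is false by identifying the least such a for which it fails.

We need the least positive integer a for which a is a perfect square but a + 25 is a perfect square.
The first 11 eligible values, up to a = 121, all satisfy the conclusion.
a = 144: 144 = 12² and 144 + 25 = 169 = 13².

a = 144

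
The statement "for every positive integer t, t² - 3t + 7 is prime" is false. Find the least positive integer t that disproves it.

We need the least positive integer t for which t² - 3t + 7 is not prime.
t = 1: t² - 3t + 7 = 5, prime.
t = 2: t² - 3t + 7 = 5, prime.
t = 3: t² - 3t + 7 = 7, prime.
t = 4: t² - 3t + 7 = 11, prime.
t = 5: t² - 3t + 7 = 17, prime.
t = 6: t² - 3t + 7 = 25 = 5 × 5, composite.
So t = 6 is the smallest counterexample.

t = 6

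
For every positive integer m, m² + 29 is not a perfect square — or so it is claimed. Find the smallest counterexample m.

For m = 1, 2, 3, 4, …, 11, 12, 13 the conclusion holds.
m = 14: 14² + 29 = 225 = 15², a perfect square.
Hence m = 14 is a counterexample.

m = 14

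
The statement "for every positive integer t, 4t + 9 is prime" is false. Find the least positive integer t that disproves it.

We need the least positive integer t for which 4t + 9 is not prime.
t = 1: 4t + 9 = 13, prime.
t = 2: 4t + 9 = 17, prime.
t = 3: 4t + 9 = 21 = 3 × 7, composite.
Thus t = 3 disproves the claim, and no smaller t works.

t = 3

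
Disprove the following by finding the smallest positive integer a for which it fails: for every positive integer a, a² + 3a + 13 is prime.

a = 9

Check each positive integer a in order until a² + 3a + 13 is not prime.
For a = 1, 2, 3, 4, 5, 6, 7, 8 the conclusion holds.
a = 9: a² + 3a + 13 = 121 = 11 × 11, composite.
Thus a = 9 disproves the claim, and no smaller a works.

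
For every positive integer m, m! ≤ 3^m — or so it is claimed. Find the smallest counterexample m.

m = 7

Check each positive integer m in order until m! > 3^m.
m = 1: m! = 1 and 3^m = 3, so 1 ≤ 3.
m = 2: m! = 2 and 3^m = 9, so 2 ≤ 9.
m = 3: m! = 6 and 3^m = 27, so 6 ≤ 27.
m = 4: m! = 24 and 3^m = 81, so 24 ≤ 81.
m = 5: m! = 120 and 3^m = 243, so 120 ≤ 243.
m = 6: m! = 720 and 3^m = 729, so 720 ≤ 729.
m = 7: m! = 5040 and 3^m = 2187, so 5040 > 2187.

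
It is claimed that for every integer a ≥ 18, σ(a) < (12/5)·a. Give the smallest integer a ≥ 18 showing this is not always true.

We need the least integer a ≥ 18 for which the claim fails.
a = 18: σ(18) = 39; 39 < 216/5.
a = 19: σ(19) = 20; 20 < 228/5.
a = 20: σ(20) = 42; 42 < 48.
a = 21: σ(21) = 32; 32 < 252/5.
a = 22: σ(22) = 36; 36 < 264/5.
a = 23: σ(23) = 24; 24 < 276/5.
a = 24: σ(24) = 60; 60 ≥ 288/5.
So a = 24 is the smallest counterexample.

a = 24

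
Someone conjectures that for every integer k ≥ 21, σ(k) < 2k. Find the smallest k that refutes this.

We need the least integer k ≥ 21 for which the claim fails.
k = 21: σ(21) = 32; 32 < 42.
k = 22: σ(22) = 36; 36 < 44.
k = 23: σ(23) = 24; 24 < 46.
k = 24: σ(24) = 60; 60 ≥ 48.
Thus k = 24 disproves the claim, and no smaller k works.

k = 24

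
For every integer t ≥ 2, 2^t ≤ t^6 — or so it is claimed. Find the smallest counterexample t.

We need the least integer t ≥ 2 for which 2^t > t^6.
For t = 2, 3, 4, 5, …, 27, 28, 29 the conclusion holds.
t = 30: 2^t = 1073741824 and t^6 = 729000000, so 1073741824 > 729000000.
So t = 30 is the smallest counterexample.

t = 30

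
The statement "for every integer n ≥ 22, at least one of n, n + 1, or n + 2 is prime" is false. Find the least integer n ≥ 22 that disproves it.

Check each integer n ≥ 22 in order until n, n + 1, n + 2 are all composite.
For n = 22, 23 the conclusion holds.
n = 24: 24 = 2 × 12; 25 = 5 × 5; 26 = 2 × 13 — all composite.

n = 24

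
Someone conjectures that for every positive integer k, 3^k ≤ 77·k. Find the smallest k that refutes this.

k = 1: 3^k = 3 and 77·k = 77, so 3 ≤ 77.
k = 2: 3^k = 9 and 77·k = 154, so 9 ≤ 154.
k = 3: 3^k = 27 and 77·k = 231, so 27 ≤ 231.
k = 4: 3^k = 81 and 77·k = 308, so 81 ≤ 308.
k = 5: 3^k = 243 and 77·k = 385, so 243 ≤ 385.
k = 6: 3^k = 729 and 77·k = 462, so 729 > 462.

k = 6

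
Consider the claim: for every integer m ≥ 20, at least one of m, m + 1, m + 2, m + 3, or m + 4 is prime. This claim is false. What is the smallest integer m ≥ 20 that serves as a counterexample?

A counterexample is any integer m ≥ 20 such that m, m + 1, m + 2, m + 3, m + 4 are all composite; we check each in order.
For m = 20, 21, 22, 23 the conclusion holds.
m = 24: 24 = 2 × 12; 25 = 5 × 5; 26 = 2 × 13; 27 = 3 × 9; 28 = 2 × 14 — all composite.

m = 24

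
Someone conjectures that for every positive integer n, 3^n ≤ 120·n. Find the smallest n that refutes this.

n = 6

Check each positive integer n in order until 3^n > 120·n.
n = 1: 3^n = 3 and 120·n = 120, so 3 ≤ 120.
n = 2: 3^n = 9 and 120·n = 240, so 9 ≤ 240.
n = 3: 3^n = 27 and 120·n = 360, so 27 ≤ 360.
n = 4: 3^n = 81 and 120·n = 480, so 81 ≤ 480.
n = 5: 3^n = 243 and 120·n = 600, so 243 ≤ 600.
n = 6: 3^n = 729 and 120·n = 720, so 729 > 720.
So n = 6 is the smallest counterexample.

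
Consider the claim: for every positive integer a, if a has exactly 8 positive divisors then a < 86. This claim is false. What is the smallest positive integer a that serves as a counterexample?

a = 88

For a = 24, 30, 40, 42, 54, 56, 66, 70, 78 the conclusion holds.
a = 88: τ(88) = 8; 88 ≥ 86.
So a = 88 is the smallest counterexample.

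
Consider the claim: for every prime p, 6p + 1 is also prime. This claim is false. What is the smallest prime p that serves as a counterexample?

Check each prime p in order until 6p + 1 is not prime.
The first 7 eligible values, up to p = 17, all satisfy the conclusion.
p = 19: 6p + 1 = 115 = 5 × 23, not prime.

p = 19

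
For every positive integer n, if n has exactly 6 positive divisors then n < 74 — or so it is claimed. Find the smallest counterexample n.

n = 75

For n = 12, 18, 20, 28, …, 52, 63, 68 the conclusion holds.
n = 75: τ(75) = 6; 75 ≥ 74.
Thus n = 75 disproves the claim, and no smaller n works.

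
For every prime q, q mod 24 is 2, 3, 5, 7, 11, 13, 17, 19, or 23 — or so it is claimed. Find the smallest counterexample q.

We need the least prime q for which the claim fails.
For q = 2, 3, 5, 7, …, 61, 67, 71 the conclusion holds.
q = 73: 73 mod 24 = 1 — not in {2, 3, 5, 7, 11, 13, 17, 19, 23}.
Hence q = 73 is a counterexample.

q = 73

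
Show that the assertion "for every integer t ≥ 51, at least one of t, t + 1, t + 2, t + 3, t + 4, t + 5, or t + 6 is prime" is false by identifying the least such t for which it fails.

t = 90

A counterexample is any integer t ≥ 51 such that t, t + 1, t + 2, t + 3, t + 4, t + 5, t + 6 are all composite; we check each in order.
The first 39 eligible values, up to t = 89, all satisfy the conclusion.
t = 90: 90 = 2 × 45; 91 = 7 × 13; 92 = 2 × 46; 93 = 3 × 31; 94 = 2 × 47; 95 = 5 × 19; 96 = 2 × 48 — all composite.
Thus t = 90 disproves the claim, and no smaller t works.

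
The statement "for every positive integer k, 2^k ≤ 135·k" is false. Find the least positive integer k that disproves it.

For k = 1, 2, 3, 4, 5, 6, 7, 8, 9, 10 the conclusion holds.
k = 11: 2^k = 2048 and 135·k = 1485, so 2048 > 1485.
So k = 11 is the smallest counterexample.

k = 11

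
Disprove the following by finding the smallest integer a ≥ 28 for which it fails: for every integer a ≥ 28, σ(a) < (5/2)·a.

a = 36

A counterexample is any integer a ≥ 28 such that the claim fails; we check each in order.
a = 28: σ(28) = 56; 56 < 70.
a = 29: σ(29) = 30; 30 < 145/2.
a = 30: σ(30) = 72; 72 < 75.
a = 31: σ(31) = 32; 32 < 155/2.
a = 32: σ(32) = 63; 63 < 80.
a = 33: σ(33) = 48; 48 < 165/2.
a = 34: σ(34) = 54; 54 < 85.
a = 35: σ(35) = 48; 48 < 175/2.
a = 36: σ(36) = 91; 91 ≥ 90.
Hence a = 36 is a counterexample.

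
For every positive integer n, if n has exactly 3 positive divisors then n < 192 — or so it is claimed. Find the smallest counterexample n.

A counterexample is any positive integer n such that n has exactly 3 positive divisors but the claim fails; we check each in order.
The first 6 eligible values, up to n = 169, all satisfy the conclusion.
n = 289: τ(289) = 3; 289 ≥ 192.
Thus n = 289 disproves the claim, and no smaller n works.

n = 289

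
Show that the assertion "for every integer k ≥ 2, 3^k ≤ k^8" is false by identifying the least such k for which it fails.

Check each integer k ≥ 2 in order until 3^k > k^8.
For k = 2, 3, 4, 5, …, 20, 21, 22 the conclusion holds.
k = 23: 3^k = 94143178827 and k^8 = 78310985281, so 94143178827 > 78310985281.

k = 23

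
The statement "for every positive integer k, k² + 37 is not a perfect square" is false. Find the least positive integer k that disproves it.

We need the least positive integer k for which k² + 37 is a perfect square.
For k = 1, 2, 3, 4, …, 15, 16, 17 the conclusion holds.
k = 18: 18² + 37 = 361 = 19², a perfect square.

k = 18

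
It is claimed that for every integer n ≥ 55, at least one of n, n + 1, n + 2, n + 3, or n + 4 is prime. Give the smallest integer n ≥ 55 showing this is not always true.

n = 62

For n = 55, 56, 57, 58, 59, 60, 61 the conclusion holds.
n = 62: 62 = 2 × 31; 63 = 3 × 21; 64 = 2 × 32; 65 = 5 × 13; 66 = 2 × 33 — all composite.
Thus n = 62 disproves the claim, and no smaller n works.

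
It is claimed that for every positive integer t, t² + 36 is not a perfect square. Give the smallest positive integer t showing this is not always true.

We need the least positive integer t for which t² + 36 is a perfect square.
The first 7 eligible values, up to t = 7, all satisfy the conclusion.
t = 8: 8² + 36 = 100 = 10², a perfect square.

t = 8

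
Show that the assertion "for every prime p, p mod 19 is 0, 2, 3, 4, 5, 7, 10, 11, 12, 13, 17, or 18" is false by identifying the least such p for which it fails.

A counterexample is any prime p such that the claim fails; we check each in order.
The first 14 eligible values, up to p = 43, all satisfy the conclusion.
p = 47: 47 mod 19 = 9 — not in {0, 2, 3, 4, 5, 7, 10, 11, 12, 13, 17, 18}.
Thus p = 47 disproves the claim, and no smaller p works.

p = 47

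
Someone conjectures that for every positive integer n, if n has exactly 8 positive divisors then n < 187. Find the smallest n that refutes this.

We need the least positive integer n for which n has exactly 8 positive divisors but the claim fails.
For n = 24, 30, 40, 42, …, 182, 184, 186 the conclusion holds.
n = 189: τ(189) = 8; 189 ≥ 187.
Thus n = 189 disproves the claim, and no smaller n works.

n = 189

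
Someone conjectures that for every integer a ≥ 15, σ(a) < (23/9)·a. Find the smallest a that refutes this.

The first 33 eligible values, up to a = 47, all satisfy the conclusion.
a = 48: σ(48) = 124; 124 ≥ 368/3.
Thus a = 48 disproves the claim, and no smaller a works.

a = 48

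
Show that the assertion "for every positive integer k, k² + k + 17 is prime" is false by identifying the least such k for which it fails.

Check each positive integer k in order until k² + k + 17 is not prime.
The first 15 eligible values, up to k = 15, all satisfy the conclusion.
k = 16: k² + k + 17 = 289 = 17 × 17, composite.
So k = 16 is the smallest counterexample.

k = 16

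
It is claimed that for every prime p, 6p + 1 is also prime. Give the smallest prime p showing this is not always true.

The first 7 eligible values, up to p = 17, all satisfy the conclusion.
p = 19: 6p + 1 = 115 = 5 × 23, not prime.

p = 19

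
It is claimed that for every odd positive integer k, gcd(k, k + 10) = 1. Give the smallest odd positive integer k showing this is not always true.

Check each odd positive integer k in order until gcd(k, k + 10) > 1.
k = 1: gcd(1, 11) = 1.
k = 3: gcd(3, 13) = 1.
k = 5: gcd(5, 15) = 5.
Thus k = 5 disproves the claim, and no smaller k works.

k = 5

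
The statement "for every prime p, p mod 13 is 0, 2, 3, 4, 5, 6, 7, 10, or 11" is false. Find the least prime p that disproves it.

p = 47

Check each prime p in order until the claim fails.
For p = 2, 3, 5, 7, …, 37, 41, 43 the conclusion holds.
p = 47: 47 mod 13 = 8 — not in {0, 2, 3, 4, 5, 6, 7, 10, 11}.
Hence p = 47 is a counterexample.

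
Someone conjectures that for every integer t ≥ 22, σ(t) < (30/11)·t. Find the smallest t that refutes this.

t = 60

Check each integer t ≥ 22 in order until the claim fails.
The first 38 eligible values, up to t = 59, all satisfy the conclusion.
t = 60: σ(60) = 168; 168 ≥ 1800/11.
Thus t = 60 disproves the claim, and no smaller t works.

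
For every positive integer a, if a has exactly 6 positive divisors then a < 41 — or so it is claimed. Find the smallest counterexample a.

a = 44

For a = 12, 18, 20, 28, 32 the conclusion holds.
a = 44: τ(44) = 6; 44 ≥ 41.
So a = 44 is the smallest counterexample.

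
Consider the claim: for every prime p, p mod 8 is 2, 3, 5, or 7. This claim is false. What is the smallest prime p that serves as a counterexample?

p = 2: 2 mod 8 = 2.
p = 3: 3 mod 8 = 3.
p = 5: 5 mod 8 = 5.
p = 7: 7 mod 8 = 7.
p = 11: 11 mod 8 = 3.
p = 13: 13 mod 8 = 5.
p = 17: 17 mod 8 = 1 — not in {2, 3, 5, 7}.

p = 17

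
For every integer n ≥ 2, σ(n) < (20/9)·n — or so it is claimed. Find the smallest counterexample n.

We need the least integer n ≥ 2 for which the claim fails.
For n = 2, 3, 4, 5, 6, 7, 8, 9, 10, 11 the conclusion holds.
n = 12: σ(12) = 28; 28 ≥ 80/3.

n = 12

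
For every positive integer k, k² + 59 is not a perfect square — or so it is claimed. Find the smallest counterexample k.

We need the least positive integer k for which k² + 59 is a perfect square.
For k = 1, 2, 3, 4, …, 26, 27, 28 the conclusion holds.
k = 29: 29² + 59 = 900 = 30², a perfect square.

k = 29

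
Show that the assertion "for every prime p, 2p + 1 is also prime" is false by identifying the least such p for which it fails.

p = 7

We need the least prime p for which 2p + 1 is not prime.
For p = 2, 3, 5 the conclusion holds.
p = 7: 2p + 1 = 15 = 3 × 5, not prime.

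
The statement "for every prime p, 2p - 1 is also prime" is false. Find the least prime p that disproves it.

p = 2: 2p - 1 = 3, prime.
p = 3: 2p - 1 = 5, prime.
p = 5: 2p - 1 = 9 = 3 × 3, not prime.
Thus p = 5 disproves the claim, and no smaller p works.

p = 5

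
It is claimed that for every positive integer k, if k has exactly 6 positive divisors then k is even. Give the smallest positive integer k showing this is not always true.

A counterexample is any positive integer k such that k has exactly 6 positive divisors but k is odd; we check each in order.
k = 12: divisors of 12: 1, 2, 3, 4, 6, 12; 12 is even.
k = 18: divisors of 18: 1, 2, 3, 6, 9, 18; 18 is even.
k = 20: divisors of 20: 1, 2, 4, 5, 10, 20; 20 is even.
k = 28: divisors of 28: 1, 2, 4, 7, 14, 28; 28 is even.
k = 32: divisors of 32: 1, 2, 4, 8, 16, 32; 32 is even.
k = 44: divisors of 44: 1, 2, 4, 11, 22, 44; 44 is even.
k = 45: divisors of 45: 1, 3, 5, 9, 15, 45; 45 is odd.
So k = 45 is the smallest counterexample.

k = 45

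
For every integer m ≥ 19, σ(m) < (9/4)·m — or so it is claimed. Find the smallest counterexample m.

m = 24

For m = 19, 20, 21, 22, 23 the conclusion holds.
m = 24: σ(24) = 60; 60 ≥ 54.
So m = 24 is the smallest counterexample.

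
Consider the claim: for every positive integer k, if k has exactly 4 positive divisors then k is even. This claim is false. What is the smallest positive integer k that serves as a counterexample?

The first 4 eligible values, up to k = 14, all satisfy the conclusion.
k = 15: divisors of 15: 1, 3, 5, 15; 15 is odd.
So k = 15 is the smallest counterexample.

k = 15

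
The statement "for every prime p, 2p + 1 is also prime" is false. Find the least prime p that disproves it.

p = 7

Check each prime p in order until 2p + 1 is not prime.
For p = 2, 3, 5 the conclusion holds.
p = 7: 2p + 1 = 15 = 3 × 5, not prime.
Hence p = 7 is a counterexample.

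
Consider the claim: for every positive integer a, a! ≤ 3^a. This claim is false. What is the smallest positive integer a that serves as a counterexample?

We need the least positive integer a for which a! > 3^a.
For a = 1, 2, 3, 4, 5, 6 the conclusion holds.
a = 7: a! = 5040 and 3^a = 2187, so 5040 > 2187.

a = 7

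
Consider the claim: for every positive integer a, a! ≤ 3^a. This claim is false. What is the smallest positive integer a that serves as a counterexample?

a = 7

A counterexample is any positive integer a such that a! > 3^a; we check each in order.
The first 6 eligible values, up to a = 6, all satisfy the conclusion.
a = 7: a! = 5040 and 3^a = 2187, so 5040 > 2187.
So a = 7 is the smallest counterexample.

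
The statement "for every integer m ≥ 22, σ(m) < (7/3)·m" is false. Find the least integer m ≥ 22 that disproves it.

We need the least integer m ≥ 22 for which the claim fails.
For m = 22, 23 the conclusion holds.
m = 24: σ(24) = 60; 60 ≥ 56.

m = 24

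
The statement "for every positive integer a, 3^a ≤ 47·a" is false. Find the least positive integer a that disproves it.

a = 1: 3^a = 3 and 47·a = 47, so 3 ≤ 47.
a = 2: 3^a = 9 and 47·a = 94, so 9 ≤ 94.
a = 3: 3^a = 27 and 47·a = 141, so 27 ≤ 141.
a = 4: 3^a = 81 and 47·a = 188, so 81 ≤ 188.
a = 5: 3^a = 243 and 47·a = 235, so 243 > 235.

a = 5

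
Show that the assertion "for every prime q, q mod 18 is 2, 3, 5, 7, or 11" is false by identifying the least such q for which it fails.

q = 13

A counterexample is any prime q such that the claim fails; we check each in order.
For q = 2, 3, 5, 7, 11 the conclusion holds.
q = 13: 13 mod 18 = 13 — not in {2, 3, 5, 7, 11}.
So q = 13 is the smallest counterexample.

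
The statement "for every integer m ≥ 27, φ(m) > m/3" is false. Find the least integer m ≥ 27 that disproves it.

m = 30

We need the least integer m ≥ 27 for which the claim fails.
For m = 27, 28, 29 the conclusion holds.
m = 30: φ(30) = 8 and 30/3 = 10, so φ(30) ≤ 30/3.
So m = 30 is the smallest counterexample.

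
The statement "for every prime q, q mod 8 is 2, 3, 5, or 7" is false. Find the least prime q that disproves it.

q = 17

A counterexample is any prime q such that the claim fails; we check each in order.
q = 2: 2 mod 8 = 2.
q = 3: 3 mod 8 = 3.
q = 5: 5 mod 8 = 5.
q = 7: 7 mod 8 = 7.
q = 11: 11 mod 8 = 3.
q = 13: 13 mod 8 = 5.
q = 17: 17 mod 8 = 1 — not in {2, 3, 5, 7}.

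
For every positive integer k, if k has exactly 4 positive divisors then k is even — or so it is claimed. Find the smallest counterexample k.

k = 15

k = 6: divisors of 6: 1, 2, 3, 6; 6 is even.
k = 8: divisors of 8: 1, 2, 4, 8; 8 is even.
k = 10: divisors of 10: 1, 2, 5, 10; 10 is even.
k = 14: divisors of 14: 1, 2, 7, 14; 14 is even.
k = 15: divisors of 15: 1, 3, 5, 15; 15 is odd.
Hence k = 15 is a counterexample.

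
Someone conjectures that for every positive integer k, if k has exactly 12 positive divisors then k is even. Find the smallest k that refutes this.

The first 24 eligible values, up to k = 308, all satisfy the conclusion.
k = 315: divisors of 315: 12 divisors; 315 is odd.
Hence k = 315 is a counterexample.

k = 315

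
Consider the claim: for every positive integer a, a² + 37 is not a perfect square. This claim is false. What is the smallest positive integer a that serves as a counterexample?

The first 17 eligible values, up to a = 17, all satisfy the conclusion.
a = 18: 18² + 37 = 361 = 19², a perfect square.
So a = 18 is the smallest counterexample.

a = 18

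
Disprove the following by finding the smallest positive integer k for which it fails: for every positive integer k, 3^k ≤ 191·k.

We need the least positive integer k for which 3^k > 191·k.
k = 1: 3^k = 3 and 191·k = 191, so 3 ≤ 191.
k = 2: 3^k = 9 and 191·k = 382, so 9 ≤ 382.
k = 3: 3^k = 27 and 191·k = 573, so 27 ≤ 573.
k = 4: 3^k = 81 and 191·k = 764, so 81 ≤ 764.
k = 5: 3^k = 243 and 191·k = 955, so 243 ≤ 955.
k = 6: 3^k = 729 and 191·k = 1146, so 729 ≤ 1146.
k = 7: 3^k = 2187 and 191·k = 1337, so 2187 > 1337.
Thus k = 7 disproves the claim, and no smaller k works.

k = 7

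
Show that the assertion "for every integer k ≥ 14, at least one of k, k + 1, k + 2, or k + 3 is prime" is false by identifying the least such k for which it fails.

k = 24

A counterexample is any integer k ≥ 14 such that k, k + 1, k + 2, k + 3 are all composite; we check each in order.
For k = 14, 15, 16, 17, 18, 19, 20, 21, 22, 23 the conclusion holds.
k = 24: 24 = 2 × 12; 25 = 5 × 5; 26 = 2 × 13; 27 = 3 × 9 — all composite.
Hence k = 24 is a counterexample.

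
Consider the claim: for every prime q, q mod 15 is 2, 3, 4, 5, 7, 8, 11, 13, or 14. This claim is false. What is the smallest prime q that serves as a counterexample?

We need the least prime q for which the claim fails.
For q = 2, 3, 5, 7, 11, 13, 17, 19, 23, 29 the conclusion holds.
q = 31: 31 mod 15 = 1 — not in {2, 3, 4, 5, 7, 8, 11, 13, 14}.
So q = 31 is the smallest counterexample.

q = 31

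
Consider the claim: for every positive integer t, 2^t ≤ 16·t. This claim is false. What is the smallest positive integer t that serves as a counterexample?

Check each positive integer t in order until 2^t > 16·t.
t = 1: 2^t = 2 and 16·t = 16, so 2 ≤ 16.
t = 2: 2^t = 4 and 16·t = 32, so 4 ≤ 32.
t = 3: 2^t = 8 and 16·t = 48, so 8 ≤ 48.
t = 4: 2^t = 16 and 16·t = 64, so 16 ≤ 64.
t = 5: 2^t = 32 and 16·t = 80, so 32 ≤ 80.
t = 6: 2^t = 64 and 16·t = 96, so 64 ≤ 96.
t = 7: 2^t = 128 and 16·t = 112, so 128 > 112.
So t = 7 is the smallest counterexample.

t = 7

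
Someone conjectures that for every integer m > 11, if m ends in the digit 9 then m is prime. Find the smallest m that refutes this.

m = 39

A counterexample is any integer m > 11 such that m ends in the digit 9 but m is not prime; we check each in order.
For m = 19, 29 the conclusion holds.
m = 39: 39 ends in 9; 39 = 3 × 13, composite.
So m = 39 is the smallest counterexample.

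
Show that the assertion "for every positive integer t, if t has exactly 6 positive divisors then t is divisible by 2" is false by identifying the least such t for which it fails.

t = 12: τ(12) = 6; 12 mod 2 = 0.
t = 18: τ(18) = 6; 18 mod 2 = 0.
t = 20: τ(20) = 6; 20 mod 2 = 0.
t = 28: τ(28) = 6; 28 mod 2 = 0.
t = 32: τ(32) = 6; 32 mod 2 = 0.
t = 44: τ(44) = 6; 44 mod 2 = 0.
t = 45: τ(45) = 6; 45 mod 2 = 1.
So t = 45 is the smallest counterexample.

t = 45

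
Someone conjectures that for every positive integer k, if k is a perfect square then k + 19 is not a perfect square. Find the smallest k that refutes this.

k = 81

A counterexample is any positive integer k such that k is a perfect square but k + 19 is a perfect square; we check each in order.
For k = 1, 4, 9, 16, 25, 36, 49, 64 the conclusion holds.
k = 81: 81 = 9² and 81 + 19 = 100 = 10².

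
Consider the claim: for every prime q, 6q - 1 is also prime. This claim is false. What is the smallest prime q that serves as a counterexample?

q = 11

Check each prime q in order until 6q - 1 is not prime.
The first 4 eligible values, up to q = 7, all satisfy the conclusion.
q = 11: 6q - 1 = 65 = 5 × 13, not prime.
So q = 11 is the smallest counterexample.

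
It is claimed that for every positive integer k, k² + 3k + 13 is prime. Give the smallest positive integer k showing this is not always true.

We need the least positive integer k for which k² + 3k + 13 is not prime.
The first 8 eligible values, up to k = 8, all satisfy the conclusion.
k = 9: k² + 3k + 13 = 121 = 11 × 11, composite.
So k = 9 is the smallest counterexample.

k = 9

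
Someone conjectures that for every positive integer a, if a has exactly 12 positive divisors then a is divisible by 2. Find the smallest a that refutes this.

For a = 60, 72, 84, 90, …, 294, 306, 308 the conclusion holds.
a = 315: τ(315) = 12; 315 mod 2 = 1.

a = 315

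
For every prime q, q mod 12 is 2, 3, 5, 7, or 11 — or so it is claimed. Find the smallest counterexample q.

q = 13

We need the least prime q for which the claim fails.
The first 5 eligible values, up to q = 11, all satisfy the conclusion.
q = 13: 13 mod 12 = 1 — not in {2, 3, 5, 7, 11}.
So q = 13 is the smallest counterexample.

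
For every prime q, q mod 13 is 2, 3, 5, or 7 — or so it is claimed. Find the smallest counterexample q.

q = 11

The first 4 eligible values, up to q = 7, all satisfy the conclusion.
q = 11: 11 mod 13 = 11 — not in {2, 3, 5, 7}.
Thus q = 11 disproves the claim, and no smaller q works.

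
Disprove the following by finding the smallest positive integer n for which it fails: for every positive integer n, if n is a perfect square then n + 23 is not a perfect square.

n = 121

We need the least positive integer n for which n is a perfect square but n + 23 is a perfect square.
The first 10 eligible values, up to n = 100, all satisfy the conclusion.
n = 121: 121 = 11² and 121 + 23 = 144 = 12².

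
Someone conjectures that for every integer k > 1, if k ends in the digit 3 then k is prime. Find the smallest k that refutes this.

k = 33

We need the least integer k > 1 for which k ends in the digit 3 but k is not prime.
k = 3: 3 ends in 3 and is prime.
k = 13: 13 ends in 3 and is prime.
k = 23: 23 ends in 3 and is prime.
k = 33: 33 ends in 3; 33 = 3 × 11, composite.
Thus k = 33 disproves the claim, and no smaller k works.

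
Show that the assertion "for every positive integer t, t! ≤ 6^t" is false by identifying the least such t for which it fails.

t = 14

Check each positive integer t in order until t! > 6^t.
For t = 1, 2, 3, 4, …, 11, 12, 13 the conclusion holds.
t = 14: t! = 87178291200 and 6^t = 78364164096, so 87178291200 > 78364164096.
So t = 14 is the smallest counterexample.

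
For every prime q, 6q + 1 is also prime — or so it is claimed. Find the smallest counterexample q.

We need the least prime q for which 6q + 1 is not prime.
q = 2: 6q + 1 = 13, prime.
q = 3: 6q + 1 = 19, prime.
q = 5: 6q + 1 = 31, prime.
q = 7: 6q + 1 = 43, prime.
q = 11: 6q + 1 = 67, prime.
q = 13: 6q + 1 = 79, prime.
q = 17: 6q + 1 = 103, prime.
q = 19: 6q + 1 = 115 = 5 × 23, not prime.
Thus q = 19 disproves the claim, and no smaller q works.

q = 19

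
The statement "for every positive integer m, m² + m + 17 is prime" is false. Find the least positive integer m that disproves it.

A counterexample is any positive integer m such that m² + m + 17 is not prime; we check each in order.
The first 15 eligible values, up to m = 15, all satisfy the conclusion.
m = 16: m² + m + 17 = 289 = 17 × 17, composite.

m = 16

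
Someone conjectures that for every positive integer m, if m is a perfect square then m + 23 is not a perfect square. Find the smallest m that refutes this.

A counterexample is any positive integer m such that m is a perfect square but m + 23 is a perfect square; we check each in order.
For m = 1, 4, 9, 16, 25, 36, 49, 64, 81, 100 the conclusion holds.
m = 121: 121 = 11² and 121 + 23 = 144 = 12².

m = 121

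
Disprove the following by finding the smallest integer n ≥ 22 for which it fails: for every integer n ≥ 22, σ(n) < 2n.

n = 24

A counterexample is any integer n ≥ 22 such that the claim fails; we check each in order.
n = 22: σ(22) = 36; 36 < 44.
n = 23: σ(23) = 24; 24 < 46.
n = 24: σ(24) = 60; 60 ≥ 48.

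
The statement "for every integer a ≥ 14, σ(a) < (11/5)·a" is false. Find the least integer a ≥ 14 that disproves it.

a = 24

Check each integer a ≥ 14 in order until the claim fails.
For a = 14, 15, 16, 17, 18, 19, 20, 21, 22, 23 the conclusion holds.
a = 24: σ(24) = 60; 60 ≥ 264/5.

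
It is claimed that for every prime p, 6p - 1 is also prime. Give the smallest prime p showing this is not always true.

p = 11

Check each prime p in order until 6p - 1 is not prime.
For p = 2, 3, 5, 7 the conclusion holds.
p = 11: 6p - 1 = 65 = 5 × 13, not prime.
Thus p = 11 disproves the claim, and no smaller p works.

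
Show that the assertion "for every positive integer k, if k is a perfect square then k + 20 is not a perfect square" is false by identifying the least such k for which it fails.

k = 16

We need the least positive integer k for which k is a perfect square but k + 20 is a perfect square.
For k = 1, 4, 9 the conclusion holds.
k = 16: 16 = 4² and 16 + 20 = 36 = 6².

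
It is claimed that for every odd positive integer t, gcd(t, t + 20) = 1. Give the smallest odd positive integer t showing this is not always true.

t = 5

For t = 1, 3 the conclusion holds.
t = 5: gcd(5, 25) = 5.
Hence t = 5 is a counterexample.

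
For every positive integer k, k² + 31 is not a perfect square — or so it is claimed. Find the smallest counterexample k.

k = 15

The first 14 eligible values, up to k = 14, all satisfy the conclusion.
k = 15: 15² + 31 = 256 = 16², a perfect square.
So k = 15 is the smallest counterexample.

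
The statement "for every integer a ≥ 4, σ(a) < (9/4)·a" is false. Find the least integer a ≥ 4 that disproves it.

A counterexample is any integer a ≥ 4 such that the claim fails; we check each in order.
The first 8 eligible values, up to a = 11, all satisfy the conclusion.
a = 12: σ(12) = 28; 28 ≥ 27.
Hence a = 12 is a counterexample.

a = 12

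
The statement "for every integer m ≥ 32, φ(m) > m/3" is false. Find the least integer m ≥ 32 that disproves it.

m = 36

We need the least integer m ≥ 32 for which the claim fails.
For m = 32, 33, 34, 35 the conclusion holds.
m = 36: φ(36) = 12 and 36/3 = 12, so φ(36) ≤ 36/3.
Hence m = 36 is a counterexample.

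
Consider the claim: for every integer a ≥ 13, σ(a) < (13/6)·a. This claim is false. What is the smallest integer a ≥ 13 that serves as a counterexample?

a = 18

Check each integer a ≥ 13 in order until the claim fails.
For a = 13, 14, 15, 16, 17 the conclusion holds.
a = 18: σ(18) = 39; 39 ≥ 39.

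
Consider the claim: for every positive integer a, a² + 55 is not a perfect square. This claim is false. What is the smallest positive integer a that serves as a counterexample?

We need the least positive integer a for which a² + 55 is a perfect square.
For a = 1, 2 the conclusion holds.
a = 3: 3² + 55 = 64 = 8², a perfect square.

a = 3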